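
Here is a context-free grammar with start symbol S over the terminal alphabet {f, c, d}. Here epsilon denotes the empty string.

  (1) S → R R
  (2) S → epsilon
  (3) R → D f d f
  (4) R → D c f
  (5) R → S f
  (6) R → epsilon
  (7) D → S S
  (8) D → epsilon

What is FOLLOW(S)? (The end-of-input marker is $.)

FIRST(S) = {epsilon, c, f}  (via R R)
FIRST(D) = {epsilon, c, f}  (via S S)
FIRST(R) = {epsilon, c, f}  (via D f d f, D c f, S f)
FOLLOW(S) includes $ since S is the start symbol.
FOLLOW(D): in R→D f d f, D is followed by f d f with FIRST {f}; in R→D c f, D is followed by c f with FIRST {c}. Thus FOLLOW(D) = {c, f}.
FOLLOW(S): in R→S f, S is followed by f with FIRST {f}; in D→S S (occurrence 1), S is followed by S with FIRST {epsilon, c, f}; in D→S S (occurrence 1), the suffix after S is nullable, so FOLLOW(S) ⊇ FOLLOW(D) = {c, f}; in D→S S (occurrence 2), the suffix after S is empty, so FOLLOW(S) ⊇ FOLLOW(D) = {c, f}. Thus FOLLOW(S) = {$, c, f}.
FOLLOW(R): in S→R R (occurrence 1), R is followed by R with FIRST {epsilon, c, f}; in S→R R (occurrence 1), the suffix after R is nullable, so FOLLOW(R) ⊇ FOLLOW(S) = {$, c, f}; in S→R R (occurrence 2), the suffix after R is empty, so FOLLOW(R) ⊇ FOLLOW(S) = {$, c, f}. Thus FOLLOW(R) = {$, c, f}.

{$, c, f}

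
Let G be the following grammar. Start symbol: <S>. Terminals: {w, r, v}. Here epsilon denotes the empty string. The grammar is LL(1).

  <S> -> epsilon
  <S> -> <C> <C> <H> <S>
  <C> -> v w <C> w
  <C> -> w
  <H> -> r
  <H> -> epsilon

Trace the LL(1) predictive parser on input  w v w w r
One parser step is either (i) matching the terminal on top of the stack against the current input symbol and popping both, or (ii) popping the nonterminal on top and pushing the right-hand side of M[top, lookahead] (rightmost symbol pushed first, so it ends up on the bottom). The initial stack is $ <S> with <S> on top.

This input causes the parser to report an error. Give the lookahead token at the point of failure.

r

step 1: stack=$ <S>  input=w v w w r $  — expand <S> -> <C> <C> <H> <S>
step 2: stack=$ <S> <H> <C> <C>  input=w v w w r $  — expand <C> -> w
step 3: stack=$ <S> <H> <C> w  input=w v w w r $  — match w
step 4: stack=$ <S> <H> <C>  input=v w w r $  — expand <C> -> v w <C> w
step 5: stack=$ <S> <H> w <C> w v  input=v w w r $  — match v
step 6: stack=$ <S> <H> w <C> w  input=w w r $  — match w
step 7: stack=$ <S> <H> w <C>  input=w r $  — expand <C> -> w
step 8: stack=$ <S> <H> w w  input=w r $  — match w
step 9: stack=$ <S> <H> w  input=r $  — error: top is terminal w but lookahead is r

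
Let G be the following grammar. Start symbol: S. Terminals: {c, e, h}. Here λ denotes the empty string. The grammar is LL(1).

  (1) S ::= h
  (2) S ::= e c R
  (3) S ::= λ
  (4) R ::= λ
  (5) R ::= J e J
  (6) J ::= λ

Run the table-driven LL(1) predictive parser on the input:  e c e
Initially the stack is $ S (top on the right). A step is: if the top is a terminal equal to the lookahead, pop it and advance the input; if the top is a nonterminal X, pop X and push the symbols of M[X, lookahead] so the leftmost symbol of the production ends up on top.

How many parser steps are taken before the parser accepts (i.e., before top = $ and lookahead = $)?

     Stack    Input    Action
  1  $ S      e c e $  expand S ::= e c R
  2  $ R c e  e c e $  match e
  3  $ R c    c e $    match c
  4  $ R      e $      expand R ::= J e J
  5  $ J e J  e $      expand J ::= λ
  6  $ J e    e $      match e
  7  $ J      $        expand J ::= λ
Accept reached after 7 steps.

7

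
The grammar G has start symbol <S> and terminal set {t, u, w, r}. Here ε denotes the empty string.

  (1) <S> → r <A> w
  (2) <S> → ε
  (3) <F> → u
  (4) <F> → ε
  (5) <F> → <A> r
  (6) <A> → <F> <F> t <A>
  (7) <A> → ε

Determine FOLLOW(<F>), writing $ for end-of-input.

{r, t, u}

FIRST(<S>): from <S>→r <A> w we get {r}; from <S>→ε we get {ε}. So FIRST(<S>) = {ε, r}.
FIRST(<F>): from <F>→u we get {u}; from <F>→ε we get {ε}; from <F>→<A> r we get {r, t, u}. So FIRST(<F>) = {ε, r, t, u}.
FIRST(<A>): from <A>→<F> <F> t <A> we get {r, t, u}; from <A>→ε we get {ε}. So FIRST(<A>) = {ε, r, t, u}.
FOLLOW(<S>) includes $ since <S> is the start symbol.
FOLLOW(<S>): <S> appears on no right-hand side. Thus FOLLOW(<S>) = {$}.
FOLLOW(<F>): in <A>→<F> <F> t <A> (occurrence 1), <F> is followed by <F> t <A> with FIRST {r, t, u}; in <A>→<F> <F> t <A> (occurrence 2), <F> is followed by t <A> with FIRST {t}. Thus FOLLOW(<F>) = {r, t, u}.
FOLLOW(<A>): in <S>→r <A> w, <A> is followed by w with FIRST {w}; in <F>→<A> r, <A> is followed by r with FIRST {r}; in <A>→<F> <F> t <A>, the suffix after <A> is empty (adds nothing new). Thus FOLLOW(<A>) = {r, w}.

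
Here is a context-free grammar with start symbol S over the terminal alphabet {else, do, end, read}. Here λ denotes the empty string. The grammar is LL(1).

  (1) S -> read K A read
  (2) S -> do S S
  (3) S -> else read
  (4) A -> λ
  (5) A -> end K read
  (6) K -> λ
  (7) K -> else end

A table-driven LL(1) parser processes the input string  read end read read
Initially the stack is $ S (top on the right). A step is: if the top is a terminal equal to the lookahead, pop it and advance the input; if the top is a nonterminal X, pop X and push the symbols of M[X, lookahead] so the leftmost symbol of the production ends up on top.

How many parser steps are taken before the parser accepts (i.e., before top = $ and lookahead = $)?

8

step 1: stack=$ S  input=read end read read $  — expand S -> read K A read
step 2: stack=$ read A K read  input=read end read read $  — match read
step 3: stack=$ read A K  input=end read read $  — expand K -> λ
step 4: stack=$ read A  input=end read read $  — expand A -> end K read
step 5: stack=$ read read K end  input=end read read $  — match end
step 6: stack=$ read read K  input=read read $  — expand K -> λ
step 7: stack=$ read read  input=read read $  — match read
step 8: stack=$ read  input=read $  — match read
Accept reached after 8 steps.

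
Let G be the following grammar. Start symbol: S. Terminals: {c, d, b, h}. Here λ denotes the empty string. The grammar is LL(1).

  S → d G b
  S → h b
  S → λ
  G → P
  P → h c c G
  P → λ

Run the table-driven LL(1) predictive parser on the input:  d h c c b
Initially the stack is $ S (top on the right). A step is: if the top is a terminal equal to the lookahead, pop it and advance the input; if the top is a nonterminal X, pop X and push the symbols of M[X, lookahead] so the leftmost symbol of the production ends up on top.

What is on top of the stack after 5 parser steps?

c

     Stack        Input        Action
  1  $ S          d h c c b $  expand S → d G b
  2  $ b G d      d h c c b $  match d
  3  $ b G        h c c b $    expand G → P
  4  $ b P        h c c b $    expand P → h c c G
  5  $ b G c c h  h c c b $    match h
Stack after step 5: $ b G c c (top = c).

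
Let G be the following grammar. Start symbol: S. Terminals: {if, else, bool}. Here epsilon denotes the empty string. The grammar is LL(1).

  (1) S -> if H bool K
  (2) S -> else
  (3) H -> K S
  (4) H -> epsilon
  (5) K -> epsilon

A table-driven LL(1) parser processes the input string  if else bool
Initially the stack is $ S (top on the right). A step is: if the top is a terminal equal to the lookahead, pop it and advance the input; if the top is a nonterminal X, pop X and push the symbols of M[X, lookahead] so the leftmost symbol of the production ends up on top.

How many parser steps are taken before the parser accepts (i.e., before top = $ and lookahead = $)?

     Stack          Input           Action
  1  $ S            if else bool $  expand S -> if H bool K
  2  $ K bool H if  if else bool $  match if
  3  $ K bool H     else bool $     expand H -> K S
  4  $ K bool S K   else bool $     expand K -> epsilon
  5  $ K bool S     else bool $     expand S -> else
  6  $ K bool else  else bool $     match else
  7  $ K bool       bool $          match bool
  8  $ K            $               expand K -> epsilon
Accept reached after 8 steps.

8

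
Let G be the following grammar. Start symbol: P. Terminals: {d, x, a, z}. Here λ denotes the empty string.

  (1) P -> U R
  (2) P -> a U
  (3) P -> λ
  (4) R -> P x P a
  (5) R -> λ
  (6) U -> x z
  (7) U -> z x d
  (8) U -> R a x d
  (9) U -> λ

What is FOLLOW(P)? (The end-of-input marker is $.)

FIRST(P) = {λ, a, x, z}  (via U R)
FIRST(R) = {λ, a, x, z}  (via P x P a)
FIRST(U) = {λ, a, x, z}  (via R a x d)
FOLLOW(P) includes $ since P is the start symbol.
FOLLOW(P): in R->P x P a (occurrence 1), P is followed by x P a with FIRST {x}; in R->P x P a (occurrence 2), P is followed by a with FIRST {a}. Thus FOLLOW(P) = {$, a, x}.
FOLLOW(R): in P->U R, the suffix after R is empty, so FOLLOW(R) ⊇ FOLLOW(P) = {$, a, x}; in U->R a x d, R is followed by a x d with FIRST {a}. Thus FOLLOW(R) = {$, a, x}.
FOLLOW(U): in P->U R, U is followed by R with FIRST {λ, a, x, z}; in P->U R, the suffix after U is nullable, so FOLLOW(U) ⊇ FOLLOW(P) = {$, a, x}; in P->a U, the suffix after U is empty, so FOLLOW(U) ⊇ FOLLOW(P) = {$, a, x}. Thus FOLLOW(U) = {$, a, x, z}.

{$, a, x}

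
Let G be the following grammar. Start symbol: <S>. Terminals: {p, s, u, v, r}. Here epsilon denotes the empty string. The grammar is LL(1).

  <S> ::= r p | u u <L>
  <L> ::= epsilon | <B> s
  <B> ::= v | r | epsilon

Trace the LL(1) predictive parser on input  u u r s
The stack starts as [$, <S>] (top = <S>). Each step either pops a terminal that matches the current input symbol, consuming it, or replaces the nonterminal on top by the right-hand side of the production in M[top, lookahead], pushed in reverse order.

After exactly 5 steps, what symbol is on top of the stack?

r

     Stack      Input      Action
  1  $ <S>      u u r s $  expand <S> ::= u u <L>
  2  $ <L> u u  u u r s $  match u
  3  $ <L> u    u r s $    match u
  4  $ <L>      r s $      expand <L> ::= <B> s
  5  $ s <B>    r s $      expand <B> ::= r
Stack after step 5: $ s r (top = r).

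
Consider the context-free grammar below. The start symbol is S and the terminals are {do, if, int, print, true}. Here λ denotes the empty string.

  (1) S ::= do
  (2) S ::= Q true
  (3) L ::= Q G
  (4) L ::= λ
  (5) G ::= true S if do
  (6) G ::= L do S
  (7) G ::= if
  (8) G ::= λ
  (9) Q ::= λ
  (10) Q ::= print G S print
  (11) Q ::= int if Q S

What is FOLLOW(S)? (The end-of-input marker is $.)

FIRST(Q) = {λ, int, print}
FIRST(S) = {do, int, print, true}  (via Q true)
FIRST(L) = {λ, do, if, int, print, true}  (via Q G)
FIRST(G) = {λ, do, if, int, print, true}  (via L do S)
FOLLOW(S) includes $ since S is the start symbol.
FOLLOW(L): in G::=L do S, L is followed by do S with FIRST {do}. Thus FOLLOW(L) = {do}.
FOLLOW(G): in L::=Q G, the suffix after G is empty, so FOLLOW(G) ⊇ FOLLOW(L) = {do}; in Q::=print G S print, G is followed by S print with FIRST {do, int, print, true}. Thus FOLLOW(G) = {do, int, print, true}.
FOLLOW(Q): in S::=Q true, Q is followed by true with FIRST {true}; in L::=Q G, Q is followed by G with FIRST {λ, do, if, int, print, true}; in L::=Q G, the suffix after Q is nullable, so FOLLOW(Q) ⊇ FOLLOW(L) = {do}; in Q::=int if Q S, Q is followed by S with FIRST {do, int, print, true}. Thus FOLLOW(Q) = {do, if, int, print, true}.
FOLLOW(S): in G::=true S if do, S is followed by if do with FIRST {if}; in G::=L do S, the suffix after S is empty, so FOLLOW(S) ⊇ FOLLOW(G) = {do, int, print, true}; in Q::=print G S print, S is followed by print with FIRST {print}; in Q::=int if Q S, the suffix after S is empty, so FOLLOW(S) ⊇ FOLLOW(Q) = {do, if, int, print, true}. Thus FOLLOW(S) = {$, do, if, int, print, true}.

{$, do, if, int, print, true}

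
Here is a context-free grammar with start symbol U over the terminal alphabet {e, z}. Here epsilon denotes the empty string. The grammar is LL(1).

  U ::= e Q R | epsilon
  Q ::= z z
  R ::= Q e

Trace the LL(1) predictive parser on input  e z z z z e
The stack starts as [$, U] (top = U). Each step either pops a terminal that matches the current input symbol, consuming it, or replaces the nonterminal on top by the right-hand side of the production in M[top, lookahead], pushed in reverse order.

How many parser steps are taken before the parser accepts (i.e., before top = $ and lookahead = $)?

      Stack    Input          Action
   1  $ U      e z z z z e $  expand U ::= e Q R
   2  $ R Q e  e z z z z e $  match e
   3  $ R Q    z z z z e $    expand Q ::= z z
   4  $ R z z  z z z z e $    match z
   5  $ R z    z z z e $      match z
   6  $ R      z z e $        expand R ::= Q e
   7  $ e Q    z z e $        expand Q ::= z z
   8  $ e z z  z z e $        match z
   9  $ e z    z e $          match z
  10  $ e      e $            match e
Accept reached after 10 steps.

10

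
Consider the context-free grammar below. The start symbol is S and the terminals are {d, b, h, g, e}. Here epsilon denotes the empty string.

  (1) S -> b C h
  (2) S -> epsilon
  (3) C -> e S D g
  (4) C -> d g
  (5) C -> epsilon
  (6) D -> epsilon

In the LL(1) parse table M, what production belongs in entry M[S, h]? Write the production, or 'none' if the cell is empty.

none

FIRST(S): from S->b C h we get {b}; from S->epsilon we get {epsilon}. So FIRST(S) = {epsilon, b}.
FIRST(C): from C->e S D g we get {e}; from C->d g we get {d}; from C->epsilon we get {epsilon}. So FIRST(C) = {epsilon, d, e}.
FIRST(D): from D->epsilon we get {epsilon}. So FIRST(D) = {epsilon}.
FOLLOW(S) includes $ since S is the start symbol.
FOLLOW(S): in C->e S D g, S is followed by D g with FIRST {g}. Thus FOLLOW(S) = {$, g}.
For S -> b C h: FIRST(b C h) = {b}, so it goes in M[S, t] for t ∈ {b}.
For S -> epsilon: FIRST(epsilon) = {epsilon}, so it goes in M[S, t] for t ∈ {}; since epsilon ∈ FIRST, also for every t ∈ FOLLOW(S) = {$, g}.
None of these place a production in M[S, h].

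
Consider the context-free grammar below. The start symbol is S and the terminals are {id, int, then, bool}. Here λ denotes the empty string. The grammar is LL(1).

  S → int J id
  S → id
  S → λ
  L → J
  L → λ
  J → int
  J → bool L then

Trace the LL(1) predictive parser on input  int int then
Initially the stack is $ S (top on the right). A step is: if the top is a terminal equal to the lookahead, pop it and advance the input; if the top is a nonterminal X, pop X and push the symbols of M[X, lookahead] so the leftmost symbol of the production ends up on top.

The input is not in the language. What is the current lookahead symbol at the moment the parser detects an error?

then

     Stack       Input           Action
  1  $ S         int int then $  expand S → int J id
  2  $ id J int  int int then $  match int
  3  $ id J      int then $      expand J → int
  4  $ id int    int then $      match int
  5  $ id        then $          error: top is terminal id but lookahead is then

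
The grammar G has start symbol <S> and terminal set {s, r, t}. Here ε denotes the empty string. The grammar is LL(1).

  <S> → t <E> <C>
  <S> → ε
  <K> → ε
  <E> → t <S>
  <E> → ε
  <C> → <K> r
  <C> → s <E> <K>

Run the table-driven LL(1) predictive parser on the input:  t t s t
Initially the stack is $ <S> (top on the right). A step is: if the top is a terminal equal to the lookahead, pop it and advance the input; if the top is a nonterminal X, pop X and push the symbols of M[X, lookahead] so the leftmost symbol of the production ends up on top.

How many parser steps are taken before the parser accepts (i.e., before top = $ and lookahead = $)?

11

step 1: stack=$ <S>  input=t t s t $  — expand <S> → t <E> <C>
step 2: stack=$ <C> <E> t  input=t t s t $  — match t
step 3: stack=$ <C> <E>  input=t s t $  — expand <E> → t <S>
step 4: stack=$ <C> <S> t  input=t s t $  — match t
step 5: stack=$ <C> <S>  input=s t $  — expand <S> → ε
step 6: stack=$ <C>  input=s t $  — expand <C> → s <E> <K>
step 7: stack=$ <K> <E> s  input=s t $  — match s
step 8: stack=$ <K> <E>  input=t $  — expand <E> → t <S>
step 9: stack=$ <K> <S> t  input=t $  — match t
step 10: stack=$ <K> <S>  input=$  — expand <S> → ε
step 11: stack=$ <K>  input=$  — expand <K> → ε
Accept reached after 11 steps.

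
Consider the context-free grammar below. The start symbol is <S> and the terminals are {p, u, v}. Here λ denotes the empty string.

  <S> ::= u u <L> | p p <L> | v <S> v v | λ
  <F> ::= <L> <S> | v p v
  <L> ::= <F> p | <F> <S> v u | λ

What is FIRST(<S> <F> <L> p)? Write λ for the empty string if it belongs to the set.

FIRST(<S>) = {λ, p, u, v}
FIRST(<F>) = {λ, p, u, v}  (via <L> <S>)
FIRST(<L>) = {λ, p, u, v}  (via <F> p, <F> <S> v u)
FIRST(<S> <F> <L> p): take FIRST of each symbol in turn, carrying on past any symbol whose FIRST contains λ; result {p, u, v}.

{p, u, v}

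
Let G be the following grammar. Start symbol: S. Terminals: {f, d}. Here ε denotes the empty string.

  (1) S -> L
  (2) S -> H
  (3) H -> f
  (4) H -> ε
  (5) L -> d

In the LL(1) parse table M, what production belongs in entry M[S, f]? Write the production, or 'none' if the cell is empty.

FIRST(H) = {ε, f}
FIRST(L) = {d}
FIRST(S) = {ε, d, f}  (via L, H)
FOLLOW(S) includes $ since S is the start symbol.
FOLLOW(S): S appears on no right-hand side. Thus FOLLOW(S) = {$}.
For S -> L: FIRST(L) = {d}, so it goes in M[S, t] for t ∈ {d}.
For S -> H: FIRST(H) = {ε, f}, so it goes in M[S, t] for t ∈ {f}; since ε ∈ FIRST, also for every t ∈ FOLLOW(S) = {$}.

S -> H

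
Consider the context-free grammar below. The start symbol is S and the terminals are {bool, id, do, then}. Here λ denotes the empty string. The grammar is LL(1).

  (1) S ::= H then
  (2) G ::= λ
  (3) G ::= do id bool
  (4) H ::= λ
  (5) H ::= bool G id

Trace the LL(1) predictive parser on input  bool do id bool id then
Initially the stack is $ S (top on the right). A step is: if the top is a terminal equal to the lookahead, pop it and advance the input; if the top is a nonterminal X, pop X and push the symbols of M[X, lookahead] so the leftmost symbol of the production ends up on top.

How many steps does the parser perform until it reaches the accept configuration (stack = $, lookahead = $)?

9

     Stack                 Input                      Action
  1  $ S                   bool do id bool id then $  expand S ::= H then
  2  $ then H              bool do id bool id then $  expand H ::= bool G id
  3  $ then id G bool      bool do id bool id then $  match bool
  4  $ then id G           do id bool id then $       expand G ::= do id bool
  5  $ then id bool id do  do id bool id then $       match do
  6  $ then id bool id     id bool id then $          match id
  7  $ then id bool        bool id then $             match bool
  8  $ then id             id then $                  match id
  9  $ then                then $                     match then
Accept reached after 9 steps.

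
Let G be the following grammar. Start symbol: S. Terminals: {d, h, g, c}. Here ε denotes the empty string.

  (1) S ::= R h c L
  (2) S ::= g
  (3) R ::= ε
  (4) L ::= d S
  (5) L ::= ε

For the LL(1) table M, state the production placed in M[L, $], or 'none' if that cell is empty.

FIRST(R) = {ε}
FIRST(L) = {ε, d}
FIRST(S) = {g, h}  (via R h c L)
FOLLOW(S) includes $ since S is the start symbol.
FOLLOW(S): in L::=d S, the suffix after S is empty, so FOLLOW(S) ⊇ FOLLOW(L) = {$}. Thus FOLLOW(S) = {$}.
FOLLOW(L): in S::=R h c L, the suffix after L is empty, so FOLLOW(L) ⊇ FOLLOW(S) = {$}. Thus FOLLOW(L) = {$}.
For L ::= d S: FIRST(d S) = {d}, so it goes in M[L, t] for t ∈ {d}.
For L ::= ε: FIRST(ε) = {ε}, so it goes in M[L, t] for t ∈ {}; since ε ∈ FIRST, also for every t ∈ FOLLOW(L) = {$}.

L ::= ε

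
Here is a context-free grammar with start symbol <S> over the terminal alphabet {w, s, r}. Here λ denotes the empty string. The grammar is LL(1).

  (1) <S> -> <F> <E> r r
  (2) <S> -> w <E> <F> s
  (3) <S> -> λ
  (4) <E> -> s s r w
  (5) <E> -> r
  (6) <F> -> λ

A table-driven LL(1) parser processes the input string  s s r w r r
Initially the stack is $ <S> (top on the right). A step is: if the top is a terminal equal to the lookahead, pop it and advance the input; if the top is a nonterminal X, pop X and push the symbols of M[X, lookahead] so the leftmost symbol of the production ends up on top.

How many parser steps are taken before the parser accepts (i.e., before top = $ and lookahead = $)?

     Stack          Input          Action
  1  $ <S>          s s r w r r $  expand <S> -> <F> <E> r r
  2  $ r r <E> <F>  s s r w r r $  expand <F> -> λ
  3  $ r r <E>      s s r w r r $  expand <E> -> s s r w
  4  $ r r w r s s  s s r w r r $  match s
  5  $ r r w r s    s r w r r $    match s
  6  $ r r w r      r w r r $      match r
  7  $ r r w        w r r $        match w
  8  $ r r          r r $          match r
  9  $ r            r $            match r
Accept reached after 9 steps.

9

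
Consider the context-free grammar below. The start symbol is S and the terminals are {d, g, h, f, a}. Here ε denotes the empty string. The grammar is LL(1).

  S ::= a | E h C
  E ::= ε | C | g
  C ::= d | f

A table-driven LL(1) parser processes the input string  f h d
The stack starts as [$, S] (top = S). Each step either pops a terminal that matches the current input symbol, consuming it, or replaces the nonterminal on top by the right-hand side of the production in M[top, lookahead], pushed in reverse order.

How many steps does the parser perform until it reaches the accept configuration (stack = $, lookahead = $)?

7

     Stack    Input    Action
  1  $ S      f h d $  expand S ::= E h C
  2  $ C h E  f h d $  expand E ::= C
  3  $ C h C  f h d $  expand C ::= f
  4  $ C h f  f h d $  match f
  5  $ C h    h d $    match h
  6  $ C      d $      expand C ::= d
  7  $ d      d $      match d
Accept reached after 7 steps.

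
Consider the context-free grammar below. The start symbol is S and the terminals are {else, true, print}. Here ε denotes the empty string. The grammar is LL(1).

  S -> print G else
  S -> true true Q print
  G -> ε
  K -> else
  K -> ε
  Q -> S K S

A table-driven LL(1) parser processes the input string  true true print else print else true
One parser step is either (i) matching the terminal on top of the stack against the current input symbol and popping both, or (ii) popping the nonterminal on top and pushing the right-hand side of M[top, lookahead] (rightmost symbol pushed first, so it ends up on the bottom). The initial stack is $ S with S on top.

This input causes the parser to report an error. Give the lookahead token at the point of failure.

true

step 1: stack=$ S  input=true true print else print else true $  — expand S -> true true Q print
step 2: stack=$ print Q true true  input=true true print else print else true $  — match true
step 3: stack=$ print Q true  input=true print else print else true $  — match true
step 4: stack=$ print Q  input=print else print else true $  — expand Q -> S K S
step 5: stack=$ print S K S  input=print else print else true $  — expand S -> print G else
step 6: stack=$ print S K else G print  input=print else print else true $  — match print
step 7: stack=$ print S K else G  input=else print else true $  — expand G -> ε
step 8: stack=$ print S K else  input=else print else true $  — match else
step 9: stack=$ print S K  input=print else true $  — expand K -> ε
step 10: stack=$ print S  input=print else true $  — expand S -> print G else
step 11: stack=$ print else G print  input=print else true $  — match print
step 12: stack=$ print else G  input=else true $  — expand G -> ε
step 13: stack=$ print else  input=else true $  — match else
step 14: stack=$ print  input=true $  — error: top is terminal print but lookahead is true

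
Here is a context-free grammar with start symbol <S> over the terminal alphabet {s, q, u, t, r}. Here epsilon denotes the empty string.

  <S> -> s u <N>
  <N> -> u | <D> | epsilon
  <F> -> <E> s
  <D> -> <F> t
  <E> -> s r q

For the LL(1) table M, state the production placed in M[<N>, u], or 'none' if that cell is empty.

FIRST(<S>) = {s}
FIRST(<E>) = {s}
FIRST(<F>) = {s}  (via <E> s)
FIRST(<D>) = {s}  (via <F> t)
FIRST(<N>) = {epsilon, s, u}  (via <D>)
FOLLOW(<S>) includes $ since <S> is the start symbol.
FOLLOW(<S>): <S> appears on no right-hand side. Thus FOLLOW(<S>) = {$}.
FOLLOW(<N>): in <S>->s u <N>, the suffix after <N> is empty, so FOLLOW(<N>) ⊇ FOLLOW(<S>) = {$}. Thus FOLLOW(<N>) = {$}.
For <N> -> u: FIRST(u) = {u}, so it goes in M[<N>, t] for t ∈ {u}.
For <N> -> <D>: FIRST(<D>) = {s}, so it goes in M[<N>, t] for t ∈ {s}.
For <N> -> epsilon: FIRST(epsilon) = {epsilon}, so it goes in M[<N>, t] for t ∈ {}; since epsilon ∈ FIRST, also for every t ∈ FOLLOW(<N>) = {$}.

<N> -> u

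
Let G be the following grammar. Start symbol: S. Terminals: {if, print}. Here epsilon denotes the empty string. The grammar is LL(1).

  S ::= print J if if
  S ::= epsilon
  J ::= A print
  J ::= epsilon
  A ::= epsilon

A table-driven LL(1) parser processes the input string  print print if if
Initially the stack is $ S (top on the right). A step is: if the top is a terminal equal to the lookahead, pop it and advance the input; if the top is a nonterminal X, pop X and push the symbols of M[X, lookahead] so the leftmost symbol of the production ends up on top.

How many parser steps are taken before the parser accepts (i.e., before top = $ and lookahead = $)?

7

     Stack            Input                Action
  1  $ S              print print if if $  expand S ::= print J if if
  2  $ if if J print  print print if if $  match print
  3  $ if if J        print if if $        expand J ::= A print
  4  $ if if print A  print if if $        expand A ::= epsilon
  5  $ if if print    print if if $        match print
  6  $ if if          if if $              match if
  7  $ if             if $                 match if
Accept reached after 7 steps.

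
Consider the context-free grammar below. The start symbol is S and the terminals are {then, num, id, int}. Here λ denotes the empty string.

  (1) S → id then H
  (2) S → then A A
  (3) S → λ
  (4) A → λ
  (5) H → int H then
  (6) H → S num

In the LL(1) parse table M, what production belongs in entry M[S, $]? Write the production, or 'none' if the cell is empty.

S → λ

FIRST(S) = {λ, id, then}
FIRST(A) = {λ}
FIRST(H) = {id, int, num, then}  (via S num)
FOLLOW(S) includes $ since S is the start symbol.
FOLLOW(S): in H→S num, S is followed by num with FIRST {num}. Thus FOLLOW(S) = {$, num}.
For S → id then H: FIRST(id then H) = {id}, so it goes in M[S, t] for t ∈ {id}.
For S → then A A: FIRST(then A A) = {then}, so it goes in M[S, t] for t ∈ {then}.
For S → λ: FIRST(λ) = {λ}, so it goes in M[S, t] for t ∈ {}; since λ ∈ FIRST, also for every t ∈ FOLLOW(S) = {$, num}.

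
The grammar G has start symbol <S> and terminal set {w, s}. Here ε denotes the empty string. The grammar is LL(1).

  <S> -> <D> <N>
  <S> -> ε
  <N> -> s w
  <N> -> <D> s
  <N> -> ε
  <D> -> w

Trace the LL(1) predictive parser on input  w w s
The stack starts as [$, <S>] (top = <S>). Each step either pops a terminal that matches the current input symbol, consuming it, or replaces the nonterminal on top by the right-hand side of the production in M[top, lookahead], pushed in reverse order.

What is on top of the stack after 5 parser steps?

w

step 1: stack=$ <S>  input=w w s $  — expand <S> -> <D> <N>
step 2: stack=$ <N> <D>  input=w w s $  — expand <D> -> w
step 3: stack=$ <N> w  input=w w s $  — match w
step 4: stack=$ <N>  input=w s $  — expand <N> -> <D> s
step 5: stack=$ s <D>  input=w s $  — expand <D> -> w
Stack after step 5: $ s w (top = w).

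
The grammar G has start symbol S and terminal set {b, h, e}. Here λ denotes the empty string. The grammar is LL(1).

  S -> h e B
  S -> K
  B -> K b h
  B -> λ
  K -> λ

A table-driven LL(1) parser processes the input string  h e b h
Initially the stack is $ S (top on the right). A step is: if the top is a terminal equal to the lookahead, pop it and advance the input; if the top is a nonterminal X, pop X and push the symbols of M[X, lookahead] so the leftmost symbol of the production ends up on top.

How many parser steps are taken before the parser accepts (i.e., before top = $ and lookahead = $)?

7

     Stack    Input      Action
  1  $ S      h e b h $  expand S -> h e B
  2  $ B e h  h e b h $  match h
  3  $ B e    e b h $    match e
  4  $ B      b h $      expand B -> K b h
  5  $ h b K  b h $      expand K -> λ
  6  $ h b    b h $      match b
  7  $ h      h $        match h
Accept reached after 7 steps.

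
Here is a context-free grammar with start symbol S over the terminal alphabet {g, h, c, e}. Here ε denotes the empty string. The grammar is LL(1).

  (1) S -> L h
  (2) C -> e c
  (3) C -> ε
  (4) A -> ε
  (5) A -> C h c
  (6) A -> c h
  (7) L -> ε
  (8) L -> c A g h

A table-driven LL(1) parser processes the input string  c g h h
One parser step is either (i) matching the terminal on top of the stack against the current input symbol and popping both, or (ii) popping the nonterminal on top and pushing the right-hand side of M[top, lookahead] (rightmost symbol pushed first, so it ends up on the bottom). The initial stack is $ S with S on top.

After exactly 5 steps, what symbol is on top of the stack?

     Stack        Input      Action
  1  $ S          c g h h $  expand S -> L h
  2  $ h L        c g h h $  expand L -> c A g h
  3  $ h h g A c  c g h h $  match c
  4  $ h h g A    g h h $    expand A -> ε
  5  $ h h g      g h h $    match g
Stack after step 5: $ h h (top = h).

h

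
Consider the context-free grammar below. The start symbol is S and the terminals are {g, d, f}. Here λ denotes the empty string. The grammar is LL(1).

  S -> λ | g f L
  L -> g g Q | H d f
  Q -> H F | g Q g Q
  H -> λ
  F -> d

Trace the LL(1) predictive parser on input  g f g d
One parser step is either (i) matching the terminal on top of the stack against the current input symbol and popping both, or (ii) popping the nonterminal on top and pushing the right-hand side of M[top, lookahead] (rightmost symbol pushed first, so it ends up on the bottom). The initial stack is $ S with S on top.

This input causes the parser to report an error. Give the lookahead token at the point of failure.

step 1: stack=$ S  input=g f g d $  — expand S -> g f L
step 2: stack=$ L f g  input=g f g d $  — match g
step 3: stack=$ L f  input=f g d $  — match f
step 4: stack=$ L  input=g d $  — expand L -> g g Q
step 5: stack=$ Q g g  input=g d $  — match g
step 6: stack=$ Q g  input=d $  — error: top is terminal g but lookahead is d

d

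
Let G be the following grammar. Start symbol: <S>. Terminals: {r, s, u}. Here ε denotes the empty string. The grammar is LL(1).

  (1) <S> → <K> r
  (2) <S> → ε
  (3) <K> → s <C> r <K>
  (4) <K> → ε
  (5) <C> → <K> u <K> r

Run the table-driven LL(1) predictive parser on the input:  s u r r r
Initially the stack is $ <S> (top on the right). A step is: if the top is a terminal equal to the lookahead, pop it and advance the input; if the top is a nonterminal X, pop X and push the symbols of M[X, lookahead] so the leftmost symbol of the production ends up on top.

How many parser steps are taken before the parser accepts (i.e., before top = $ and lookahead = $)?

11

step 1: stack=$ <S>  input=s u r r r $  — expand <S> → <K> r
step 2: stack=$ r <K>  input=s u r r r $  — expand <K> → s <C> r <K>
step 3: stack=$ r <K> r <C> s  input=s u r r r $  — match s
step 4: stack=$ r <K> r <C>  input=u r r r $  — expand <C> → <K> u <K> r
step 5: stack=$ r <K> r r <K> u <K>  input=u r r r $  — expand <K> → ε
step 6: stack=$ r <K> r r <K> u  input=u r r r $  — match u
step 7: stack=$ r <K> r r <K>  input=r r r $  — expand <K> → ε
step 8: stack=$ r <K> r r  input=r r r $  — match r
step 9: stack=$ r <K> r  input=r r $  — match r
step 10: stack=$ r <K>  input=r $  — expand <K> → ε
step 11: stack=$ r  input=r $  — match r
Accept reached after 11 steps.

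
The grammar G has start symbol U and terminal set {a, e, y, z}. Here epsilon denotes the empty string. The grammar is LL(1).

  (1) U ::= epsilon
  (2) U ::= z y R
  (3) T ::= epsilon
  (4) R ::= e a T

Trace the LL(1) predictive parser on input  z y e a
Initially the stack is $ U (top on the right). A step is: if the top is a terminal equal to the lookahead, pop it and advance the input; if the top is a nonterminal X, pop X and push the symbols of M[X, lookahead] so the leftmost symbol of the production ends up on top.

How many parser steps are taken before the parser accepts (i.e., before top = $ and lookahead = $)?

7

step 1: stack=$ U  input=z y e a $  — expand U ::= z y R
step 2: stack=$ R y z  input=z y e a $  — match z
step 3: stack=$ R y  input=y e a $  — match y
step 4: stack=$ R  input=e a $  — expand R ::= e a T
step 5: stack=$ T a e  input=e a $  — match e
step 6: stack=$ T a  input=a $  — match a
step 7: stack=$ T  input=$  — expand T ::= epsilon
Accept reached after 7 steps.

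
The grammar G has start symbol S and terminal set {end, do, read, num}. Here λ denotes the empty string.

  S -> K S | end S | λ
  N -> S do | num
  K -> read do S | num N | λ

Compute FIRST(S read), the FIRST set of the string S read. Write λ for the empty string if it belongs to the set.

{end, num, read}

FIRST(K): from K->read do S we get {read}; from K->num N we get {num}; from K->λ we get {λ}. So FIRST(K) = {λ, num, read}.
FIRST(S): from S->K S we get {λ, end, num, read}; from S->end S we get {end}; from S->λ we get {λ}. So FIRST(S) = {λ, end, num, read}.
FIRST(N): from N->S do we get {do, end, num, read}; from N->num we get {num}. So FIRST(N) = {do, end, num, read}.
FIRST(S read): take FIRST of each symbol in turn, carrying on past any symbol whose FIRST contains λ; result {end, num, read}.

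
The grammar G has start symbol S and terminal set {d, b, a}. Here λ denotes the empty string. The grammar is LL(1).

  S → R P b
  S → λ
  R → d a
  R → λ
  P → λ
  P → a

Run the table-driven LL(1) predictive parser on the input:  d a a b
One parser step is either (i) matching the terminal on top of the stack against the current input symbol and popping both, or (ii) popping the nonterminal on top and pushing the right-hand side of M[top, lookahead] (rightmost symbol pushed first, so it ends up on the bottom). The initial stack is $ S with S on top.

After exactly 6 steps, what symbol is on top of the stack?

b

step 1: stack=$ S  input=d a a b $  — expand S → R P b
step 2: stack=$ b P R  input=d a a b $  — expand R → d a
step 3: stack=$ b P a d  input=d a a b $  — match d
step 4: stack=$ b P a  input=a a b $  — match a
step 5: stack=$ b P  input=a b $  — expand P → a
step 6: stack=$ b a  input=a b $  — match a
Stack after step 6: $ b (top = b).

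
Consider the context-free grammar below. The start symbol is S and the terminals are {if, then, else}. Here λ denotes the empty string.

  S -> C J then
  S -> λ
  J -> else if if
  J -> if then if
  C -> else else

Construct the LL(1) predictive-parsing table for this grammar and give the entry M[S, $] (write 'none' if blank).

S -> λ

FIRST(J): from J->else if if we get {else}; from J->if then if we get {if}. So FIRST(J) = {else, if}.
FIRST(C): from C->else else we get {else}. So FIRST(C) = {else}.
FIRST(S): from S->C J then we get {else}; from S->λ we get {λ}. So FIRST(S) = {λ, else}.
FOLLOW(S) includes $ since S is the start symbol.
FOLLOW(S): S appears on no right-hand side. Thus FOLLOW(S) = {$}.
For S -> C J then: FIRST(C J then) = {else}, so it goes in M[S, t] for t ∈ {else}.
For S -> λ: FIRST(λ) = {λ}, so it goes in M[S, t] for t ∈ {}; since λ ∈ FIRST, also for every t ∈ FOLLOW(S) = {$}.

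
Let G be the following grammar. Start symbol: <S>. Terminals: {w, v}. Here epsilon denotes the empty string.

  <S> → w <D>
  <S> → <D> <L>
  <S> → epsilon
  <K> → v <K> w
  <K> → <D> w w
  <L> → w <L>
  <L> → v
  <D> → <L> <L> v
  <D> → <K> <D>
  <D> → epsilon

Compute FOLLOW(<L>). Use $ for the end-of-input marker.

{$, v, w}

FIRST(<L>): from <L>→w <L> we get {w}; from <L>→v we get {v}. So FIRST(<L>) = {v, w}.
FIRST(<S>): from <S>→w <D> we get {w}; from <S>→<D> <L> we get {v, w}; from <S>→epsilon we get {epsilon}. So FIRST(<S>) = {epsilon, v, w}.
FIRST(<K>): from <K>→v <K> w we get {v}; from <K>→<D> w w we get {v, w}. So FIRST(<K>) = {v, w}.
FIRST(<D>): from <D>→<L> <L> v we get {v, w}; from <D>→<K> <D> we get {v, w}; from <D>→epsilon we get {epsilon}. So FIRST(<D>) = {epsilon, v, w}.
FOLLOW(<S>) includes $ since <S> is the start symbol.
FOLLOW(<S>): <S> appears on no right-hand side. Thus FOLLOW(<S>) = {$}.
FOLLOW(<L>): in <S>→<D> <L>, the suffix after <L> is empty, so FOLLOW(<L>) ⊇ FOLLOW(<S>) = {$}; in <L>→w <L>, the suffix after <L> is empty (adds nothing new); in <D>→<L> <L> v (occurrence 1), <L> is followed by <L> v with FIRST {v, w}; in <D>→<L> <L> v (occurrence 2), <L> is followed by v with FIRST {v}. Thus FOLLOW(<L>) = {$, v, w}.
FOLLOW(<D>): in <S>→w <D>, the suffix after <D> is empty, so FOLLOW(<D>) ⊇ FOLLOW(<S>) = {$}; in <S>→<D> <L>, <D> is followed by <L> with FIRST {v, w}; in <K>→<D> w w, <D> is followed by w w with FIRST {w}; in <D>→<K> <D>, the suffix after <D> is empty (adds nothing new). Thus FOLLOW(<D>) = {$, v, w}.
FOLLOW(<K>): in <K>→v <K> w, <K> is followed by w with FIRST {w}; in <D>→<K> <D>, <K> is followed by <D> with FIRST {epsilon, v, w}; in <D>→<K> <D>, the suffix after <K> is nullable, so FOLLOW(<K>) ⊇ FOLLOW(<D>) = {$, v, w}. Thus FOLLOW(<K>) = {$, v, w}.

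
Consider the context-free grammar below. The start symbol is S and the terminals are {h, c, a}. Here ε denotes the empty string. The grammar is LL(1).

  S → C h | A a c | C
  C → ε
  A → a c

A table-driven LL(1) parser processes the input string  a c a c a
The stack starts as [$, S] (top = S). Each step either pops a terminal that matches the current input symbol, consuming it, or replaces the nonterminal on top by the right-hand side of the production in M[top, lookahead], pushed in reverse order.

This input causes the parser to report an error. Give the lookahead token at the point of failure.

step 1: stack=$ S  input=a c a c a $  — expand S → A a c
step 2: stack=$ c a A  input=a c a c a $  — expand A → a c
step 3: stack=$ c a c a  input=a c a c a $  — match a
step 4: stack=$ c a c  input=c a c a $  — match c
step 5: stack=$ c a  input=a c a $  — match a
step 6: stack=$ c  input=c a $  — match c
step 7: stack=$  input=a $  — error: stack empty but input remains

a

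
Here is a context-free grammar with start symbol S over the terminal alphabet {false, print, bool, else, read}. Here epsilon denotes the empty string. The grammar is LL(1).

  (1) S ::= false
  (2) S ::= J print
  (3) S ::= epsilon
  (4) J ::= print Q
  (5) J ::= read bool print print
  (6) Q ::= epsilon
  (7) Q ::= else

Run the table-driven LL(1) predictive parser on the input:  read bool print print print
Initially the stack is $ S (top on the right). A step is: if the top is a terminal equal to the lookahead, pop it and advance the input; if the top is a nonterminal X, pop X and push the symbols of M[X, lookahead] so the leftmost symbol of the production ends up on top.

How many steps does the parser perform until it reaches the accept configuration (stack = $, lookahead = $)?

     Stack                          Input                          Action
  1  $ S                            read bool print print print $  expand S ::= J print
  2  $ print J                      read bool print print print $  expand J ::= read bool print print
  3  $ print print print bool read  read bool print print print $  match read
  4  $ print print print bool       bool print print print $       match bool
  5  $ print print print            print print print $            match print
  6  $ print print                  print print $                  match print
  7  $ print                        print $                        match print
Accept reached after 7 steps.

7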